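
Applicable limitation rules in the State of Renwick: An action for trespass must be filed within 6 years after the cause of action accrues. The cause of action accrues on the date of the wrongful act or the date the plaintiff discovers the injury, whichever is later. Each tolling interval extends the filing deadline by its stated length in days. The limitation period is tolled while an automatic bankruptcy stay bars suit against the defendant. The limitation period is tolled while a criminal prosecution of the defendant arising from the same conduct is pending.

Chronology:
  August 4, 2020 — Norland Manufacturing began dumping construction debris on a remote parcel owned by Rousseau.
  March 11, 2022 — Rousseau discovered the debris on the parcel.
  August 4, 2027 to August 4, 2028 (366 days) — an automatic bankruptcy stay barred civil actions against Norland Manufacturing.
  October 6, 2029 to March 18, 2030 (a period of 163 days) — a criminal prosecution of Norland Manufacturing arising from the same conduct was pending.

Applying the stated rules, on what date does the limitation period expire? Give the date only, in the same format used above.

March 12, 2029

The claim accrued on March 11, 2022 — the later of the August 4, 2020 act and the March 11, 2022 discovery.
Adding the 6 years base period to March 11, 2022 gives a deadline of March 11, 2028, before any tolling.
The automatic bankruptcy stay from August 4, 2027 to August 4, 2028 tolled the period for 366 days, extending the deadline to March 12, 2029.
By the time the pending criminal prosecution began on October 6, 2029, the limitation period had already expired on March 12, 2029; that interval cannot revive it.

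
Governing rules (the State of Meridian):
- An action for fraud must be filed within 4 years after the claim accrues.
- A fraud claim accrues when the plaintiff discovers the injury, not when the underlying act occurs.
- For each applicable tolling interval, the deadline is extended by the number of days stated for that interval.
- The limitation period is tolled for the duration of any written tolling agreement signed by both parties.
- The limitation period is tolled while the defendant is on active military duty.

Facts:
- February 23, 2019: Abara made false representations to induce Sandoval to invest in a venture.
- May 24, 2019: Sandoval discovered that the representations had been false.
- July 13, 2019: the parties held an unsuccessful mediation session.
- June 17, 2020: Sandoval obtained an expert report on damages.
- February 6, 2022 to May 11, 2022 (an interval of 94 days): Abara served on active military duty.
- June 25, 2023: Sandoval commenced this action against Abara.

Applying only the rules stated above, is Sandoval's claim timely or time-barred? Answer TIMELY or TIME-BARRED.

Under the discovery rule, the claim accrued on May 24, 2019, when Sandoval discovered the injury — not on the February 23, 2019 date of the underlying act.
4 years from May 24, 2019 is May 24, 2023.
The period was tolled for 94 days by the defendant's active military service (February 6, 2022 to May 11, 2022), pushing the deadline to August 26, 2023.
Nothing else in the chronology tolls or restarts the period.
Filing on June 25, 2023 beat the August 26, 2023 deadline — the action is timely.

TIMELY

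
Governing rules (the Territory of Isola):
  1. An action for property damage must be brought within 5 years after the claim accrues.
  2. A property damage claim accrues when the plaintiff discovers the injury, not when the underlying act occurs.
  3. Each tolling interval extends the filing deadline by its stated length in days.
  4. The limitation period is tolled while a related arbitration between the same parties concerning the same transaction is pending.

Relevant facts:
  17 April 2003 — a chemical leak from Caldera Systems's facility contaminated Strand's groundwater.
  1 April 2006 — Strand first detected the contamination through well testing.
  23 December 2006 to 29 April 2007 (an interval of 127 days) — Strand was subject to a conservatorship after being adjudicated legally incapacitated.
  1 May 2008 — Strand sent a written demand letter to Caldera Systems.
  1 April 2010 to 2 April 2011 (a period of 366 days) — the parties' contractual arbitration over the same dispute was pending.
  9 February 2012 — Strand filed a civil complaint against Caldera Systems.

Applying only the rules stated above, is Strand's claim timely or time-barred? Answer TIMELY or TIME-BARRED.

Under the discovery rule, the claim accrued on 1 April 2006, when Strand discovered the injury — not on the 17 April 2003 date of the underlying act.
Adding the 5 years base period to 1 April 2006 gives a deadline of 1 April 2011, before any tolling.
The period was tolled for 366 days by the pending related arbitration (1 April 2010 to 2 April 2011), pushing the deadline to 1 April 2012.
No stated provision tolls the period for the plaintiff's incapacity, so the interval from 23 December 2006 to 29 April 2007 has no effect on the deadline.
The other events in the timeline have no effect on the limitation period under the stated rules.
Filing on 9 February 2012 beat the 1 April 2012 deadline — the action is timely.

TIMELY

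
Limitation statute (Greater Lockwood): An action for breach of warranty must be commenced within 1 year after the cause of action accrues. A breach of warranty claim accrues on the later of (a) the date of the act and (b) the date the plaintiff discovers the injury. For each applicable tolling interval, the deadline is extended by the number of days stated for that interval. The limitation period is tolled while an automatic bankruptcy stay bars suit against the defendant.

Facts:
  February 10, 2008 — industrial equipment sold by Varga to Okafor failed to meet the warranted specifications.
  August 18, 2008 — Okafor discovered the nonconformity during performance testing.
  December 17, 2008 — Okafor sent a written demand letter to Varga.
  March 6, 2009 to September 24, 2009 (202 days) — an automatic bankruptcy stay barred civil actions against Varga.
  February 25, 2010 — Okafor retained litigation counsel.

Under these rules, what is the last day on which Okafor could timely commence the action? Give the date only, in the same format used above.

March 8, 2010

The claim accrued on August 18, 2008 — the later of the February 10, 2008 act and the August 18, 2008 discovery.
The untolled deadline — 1 year after August 18, 2008 — is August 18, 2009.
Because the automatic bankruptcy stay ran from March 6, 2009 to September 24, 2009, the deadline is extended by 202 days to March 8, 2010.
Nothing else in the chronology tolls or restarts the period.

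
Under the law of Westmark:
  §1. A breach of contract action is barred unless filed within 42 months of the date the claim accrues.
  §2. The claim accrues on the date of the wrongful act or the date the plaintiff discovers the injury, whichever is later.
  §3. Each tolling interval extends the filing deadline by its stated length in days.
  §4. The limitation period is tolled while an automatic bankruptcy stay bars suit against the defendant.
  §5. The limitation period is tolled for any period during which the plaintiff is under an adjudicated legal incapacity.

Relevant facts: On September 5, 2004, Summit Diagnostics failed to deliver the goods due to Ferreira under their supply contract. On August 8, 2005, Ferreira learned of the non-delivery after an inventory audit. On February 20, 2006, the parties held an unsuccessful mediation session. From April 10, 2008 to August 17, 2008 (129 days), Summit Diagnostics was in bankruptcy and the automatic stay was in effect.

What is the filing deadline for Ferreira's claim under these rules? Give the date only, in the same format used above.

June 17, 2009

Taking the later of the act (September 5, 2004) and discovery (August 8, 2005), the claim accrued on August 8, 2005.
42 months from August 8, 2005 is February 8, 2009.
The period was tolled for 129 days by the automatic bankruptcy stay (April 10, 2008 to August 17, 2008), pushing the deadline to June 17, 2009.
None of the other events listed affects the running of the period under the stated rules.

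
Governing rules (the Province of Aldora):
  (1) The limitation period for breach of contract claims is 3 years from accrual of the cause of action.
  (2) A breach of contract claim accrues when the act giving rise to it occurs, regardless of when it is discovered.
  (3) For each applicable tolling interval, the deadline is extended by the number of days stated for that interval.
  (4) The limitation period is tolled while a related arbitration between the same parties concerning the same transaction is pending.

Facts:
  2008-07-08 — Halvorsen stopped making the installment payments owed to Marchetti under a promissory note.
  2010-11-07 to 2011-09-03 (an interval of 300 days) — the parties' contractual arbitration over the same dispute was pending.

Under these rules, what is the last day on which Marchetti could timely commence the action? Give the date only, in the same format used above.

2012-05-03

The cause of action accrued on 2008-07-08, the date of the act.
The untolled deadline — 3 years after 2008-07-08 — is 2011-07-08.
The pending related arbitration from 2010-11-07 to 2011-09-03 tolled the period for 300 days, extending the deadline to 2012-05-03.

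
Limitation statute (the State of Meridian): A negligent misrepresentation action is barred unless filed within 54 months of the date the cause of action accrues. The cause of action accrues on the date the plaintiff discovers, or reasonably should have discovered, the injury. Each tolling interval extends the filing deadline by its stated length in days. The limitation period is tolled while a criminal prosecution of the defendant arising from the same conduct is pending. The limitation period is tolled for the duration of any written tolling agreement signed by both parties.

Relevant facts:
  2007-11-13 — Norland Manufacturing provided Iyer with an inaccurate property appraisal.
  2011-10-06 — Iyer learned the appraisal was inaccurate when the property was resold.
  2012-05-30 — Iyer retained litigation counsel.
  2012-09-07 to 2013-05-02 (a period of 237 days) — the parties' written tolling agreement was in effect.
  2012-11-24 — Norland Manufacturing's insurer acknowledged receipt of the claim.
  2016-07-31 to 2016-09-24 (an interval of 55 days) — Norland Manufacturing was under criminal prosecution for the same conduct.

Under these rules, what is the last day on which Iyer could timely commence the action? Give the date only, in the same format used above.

The claim did not accrue until Iyer discovered the injury on 2011-10-06; the 2007-11-13 act date does not start the clock under the stated rule.
The untolled deadline — 54 months after 2011-10-06 — is 2016-04-06.
The period was tolled for 237 days by the written tolling agreement (2012-09-07 to 2013-05-02), pushing the deadline to 2016-11-29.
The pending criminal prosecution from 2016-07-31 to 2016-09-24 tolled the period for 55 days, extending the deadline to 2017-01-23.
The other events in the timeline have no effect on the limitation period under the stated rules.

2017-01-23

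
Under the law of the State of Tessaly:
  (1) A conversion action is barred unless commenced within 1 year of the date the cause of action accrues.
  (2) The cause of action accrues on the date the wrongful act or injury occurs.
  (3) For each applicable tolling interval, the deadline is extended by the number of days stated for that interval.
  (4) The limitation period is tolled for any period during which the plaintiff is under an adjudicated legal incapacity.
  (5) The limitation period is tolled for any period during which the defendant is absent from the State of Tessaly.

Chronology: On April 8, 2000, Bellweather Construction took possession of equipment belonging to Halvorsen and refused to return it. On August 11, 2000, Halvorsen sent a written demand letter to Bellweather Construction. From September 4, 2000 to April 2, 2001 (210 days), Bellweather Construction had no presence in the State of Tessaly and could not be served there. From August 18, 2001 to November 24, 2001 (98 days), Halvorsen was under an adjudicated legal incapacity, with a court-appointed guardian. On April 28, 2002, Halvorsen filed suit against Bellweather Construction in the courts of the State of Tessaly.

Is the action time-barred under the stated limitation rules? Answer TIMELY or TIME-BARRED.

The limitation period began to run on April 8, 2000.
The untolled deadline — 1 year after April 8, 2000 — is April 8, 2001.
Because the defendant's absence from the jurisdiction ran from September 4, 2000 to April 2, 2001, the deadline is extended by 210 days to November 4, 2001.
Because the plaintiff's legal incapacity ran from August 18, 2001 to November 24, 2001, the deadline is extended by 98 days to February 10, 2002.
Nothing else in the chronology tolls or restarts the period.
The April 28, 2002 filing falls after the February 10, 2002 deadline; the claim is time-barred.

TIME-BARRED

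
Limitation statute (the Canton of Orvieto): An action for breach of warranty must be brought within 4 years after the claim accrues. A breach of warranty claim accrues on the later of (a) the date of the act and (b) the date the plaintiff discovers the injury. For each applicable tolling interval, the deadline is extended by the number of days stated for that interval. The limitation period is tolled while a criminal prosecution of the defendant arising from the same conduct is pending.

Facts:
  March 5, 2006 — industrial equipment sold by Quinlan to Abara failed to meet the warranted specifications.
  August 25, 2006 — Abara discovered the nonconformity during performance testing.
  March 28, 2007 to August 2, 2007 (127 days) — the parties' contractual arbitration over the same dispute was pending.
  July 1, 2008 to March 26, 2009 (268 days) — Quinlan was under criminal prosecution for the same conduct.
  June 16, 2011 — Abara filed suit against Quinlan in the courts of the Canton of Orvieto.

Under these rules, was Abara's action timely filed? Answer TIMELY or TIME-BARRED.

The claim accrued on August 25, 2006 — the later of the March 5, 2006 act and the August 25, 2006 discovery.
Adding the 4 years base period to August 25, 2006 gives a deadline of August 25, 2010, before any tolling.
The pending criminal prosecution from July 1, 2008 to March 26, 2009 tolled the period for 268 days, extending the deadline to May 20, 2011.
No stated provision tolls the period for a pending arbitration, so the interval from March 28, 2007 to August 2, 2007 has no effect on the deadline.
The June 16, 2011 filing falls after the May 20, 2011 deadline; the claim is time-barred.

TIME-BARRED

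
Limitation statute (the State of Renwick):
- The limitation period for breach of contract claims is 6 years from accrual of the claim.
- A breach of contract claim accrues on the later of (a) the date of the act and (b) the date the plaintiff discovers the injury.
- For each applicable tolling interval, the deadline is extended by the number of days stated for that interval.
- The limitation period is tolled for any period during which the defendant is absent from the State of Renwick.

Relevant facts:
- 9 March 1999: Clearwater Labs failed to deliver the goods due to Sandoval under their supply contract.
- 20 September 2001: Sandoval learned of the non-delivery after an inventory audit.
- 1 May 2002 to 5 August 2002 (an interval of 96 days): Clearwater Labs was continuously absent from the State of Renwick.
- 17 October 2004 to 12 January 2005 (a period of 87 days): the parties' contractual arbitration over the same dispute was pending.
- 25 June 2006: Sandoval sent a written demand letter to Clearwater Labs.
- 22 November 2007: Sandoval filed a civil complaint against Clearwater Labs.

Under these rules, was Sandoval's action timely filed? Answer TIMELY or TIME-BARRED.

TIMELY

Because discovery on 20 September 2001 post-dates the 9 March 1999 act, accrual under the later-of rule falls on 20 September 2001.
Adding the 6 years base period to 20 September 2001 gives a deadline of 20 September 2007, before any tolling.
Because the defendant's absence from the jurisdiction ran from 1 May 2002 to 5 August 2002, the deadline is extended by 96 days to 25 December 2007.
Although a pending arbitration ran from 17 October 2004 to 12 January 2005, the stated rules do not make that a tolling event, so it is disregarded.
None of the other events listed affects the running of the period under the stated rules.
The 22 November 2007 filing precedes the 25 December 2007 deadline; the claim is timely.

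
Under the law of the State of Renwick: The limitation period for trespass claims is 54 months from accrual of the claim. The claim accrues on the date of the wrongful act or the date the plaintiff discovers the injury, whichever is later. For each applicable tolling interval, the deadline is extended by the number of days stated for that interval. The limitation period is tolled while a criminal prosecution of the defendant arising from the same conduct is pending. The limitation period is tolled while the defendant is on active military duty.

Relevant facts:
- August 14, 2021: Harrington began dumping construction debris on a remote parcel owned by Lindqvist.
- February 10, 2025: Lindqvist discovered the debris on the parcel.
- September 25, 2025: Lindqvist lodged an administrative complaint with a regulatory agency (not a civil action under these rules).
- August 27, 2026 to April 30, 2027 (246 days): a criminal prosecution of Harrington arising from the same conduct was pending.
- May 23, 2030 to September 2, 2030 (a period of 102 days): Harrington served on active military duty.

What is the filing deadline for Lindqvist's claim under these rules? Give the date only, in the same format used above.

April 13, 2030

The claim accrued on February 10, 2025 — the later of the August 14, 2021 act and the February 10, 2025 discovery.
The untolled deadline — 54 months after February 10, 2025 — is August 10, 2029.
The period was tolled for 246 days by the pending criminal prosecution (August 27, 2026 to April 30, 2027), pushing the deadline to April 13, 2030.
The defendant's active military service starting May 23, 2030 came too late — the period had run on April 13, 2030 — and so does not extend the deadline.
Nothing else in the chronology tolls or restarts the period.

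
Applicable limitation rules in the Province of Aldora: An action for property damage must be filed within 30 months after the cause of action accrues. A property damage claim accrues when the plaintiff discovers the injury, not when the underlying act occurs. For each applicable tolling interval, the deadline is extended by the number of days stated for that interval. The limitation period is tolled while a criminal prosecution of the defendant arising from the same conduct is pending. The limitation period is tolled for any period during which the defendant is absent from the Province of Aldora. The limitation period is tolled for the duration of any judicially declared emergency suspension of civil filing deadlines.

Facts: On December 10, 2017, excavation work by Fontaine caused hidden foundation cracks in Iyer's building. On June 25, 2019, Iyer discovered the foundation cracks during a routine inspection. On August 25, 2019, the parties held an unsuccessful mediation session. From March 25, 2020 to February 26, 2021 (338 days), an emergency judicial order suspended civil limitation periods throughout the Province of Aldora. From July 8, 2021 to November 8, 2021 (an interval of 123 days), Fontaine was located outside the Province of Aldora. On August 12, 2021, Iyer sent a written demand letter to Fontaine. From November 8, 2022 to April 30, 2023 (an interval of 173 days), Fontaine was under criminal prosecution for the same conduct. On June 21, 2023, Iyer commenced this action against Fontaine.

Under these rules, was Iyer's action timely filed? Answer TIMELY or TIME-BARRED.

Accrual is tied to discovery, so the period began on June 25, 2019 rather than on December 10, 2017 when the act occurred.
Adding the 30 months base period to June 25, 2019 gives a deadline of December 25, 2021, before any tolling.
Because the emergency suspension of filing deadlines ran from March 25, 2020 to February 26, 2021, the deadline is extended by 338 days to November 28, 2022.
The defendant's absence from the jurisdiction from July 8, 2021 to November 8, 2021 tolled the period for 123 days, extending the deadline to March 31, 2023.
The period was tolled for 173 days by the pending criminal prosecution (November 8, 2022 to April 30, 2023), pushing the deadline to September 20, 2023.
The other events in the timeline have no effect on the limitation period under the stated rules.
Filing on June 21, 2023 beat the September 20, 2023 deadline — the action is timely.

TIMELY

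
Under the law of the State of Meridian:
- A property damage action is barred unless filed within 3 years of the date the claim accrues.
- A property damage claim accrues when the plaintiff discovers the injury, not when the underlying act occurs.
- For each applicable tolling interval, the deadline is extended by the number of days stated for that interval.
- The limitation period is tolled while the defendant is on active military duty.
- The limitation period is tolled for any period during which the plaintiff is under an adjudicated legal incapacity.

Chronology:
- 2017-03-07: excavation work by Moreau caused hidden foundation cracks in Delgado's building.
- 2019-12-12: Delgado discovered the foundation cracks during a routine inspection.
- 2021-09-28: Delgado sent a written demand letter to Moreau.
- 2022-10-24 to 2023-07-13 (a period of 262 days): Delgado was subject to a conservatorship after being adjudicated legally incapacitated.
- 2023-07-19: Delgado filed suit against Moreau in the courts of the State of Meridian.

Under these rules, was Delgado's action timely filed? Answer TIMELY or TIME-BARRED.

The claim did not accrue until Delgado discovered the injury on 2019-12-12; the 2017-03-07 act date does not start the clock under the stated rule.
The untolled deadline — 3 years after 2019-12-12 — is 2022-12-12.
The plaintiff's legal incapacity from 2022-10-24 to 2023-07-13 tolled the period for 262 days, extending the deadline to 2023-08-31.
None of the other events listed affects the running of the period under the stated rules.
Filing on 2023-07-19 beat the 2023-08-31 deadline — the action is timely.

TIMELY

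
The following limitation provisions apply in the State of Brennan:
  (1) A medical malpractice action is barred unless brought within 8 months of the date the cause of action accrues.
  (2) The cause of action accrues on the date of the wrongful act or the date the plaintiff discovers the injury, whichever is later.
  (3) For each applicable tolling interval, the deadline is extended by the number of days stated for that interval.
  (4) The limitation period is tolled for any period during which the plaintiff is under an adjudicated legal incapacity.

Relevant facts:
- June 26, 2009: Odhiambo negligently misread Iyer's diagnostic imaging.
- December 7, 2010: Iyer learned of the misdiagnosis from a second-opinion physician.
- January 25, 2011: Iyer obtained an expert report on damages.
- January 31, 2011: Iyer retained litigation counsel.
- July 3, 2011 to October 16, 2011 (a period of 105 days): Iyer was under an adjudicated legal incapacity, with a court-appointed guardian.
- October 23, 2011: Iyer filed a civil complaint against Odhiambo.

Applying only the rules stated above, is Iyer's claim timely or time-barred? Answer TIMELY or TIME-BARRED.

TIMELY

The claim accrued on December 7, 2010 — the later of the June 26, 2009 act and the December 7, 2010 discovery.
8 months from December 7, 2010 is August 7, 2011.
The period was tolled for 105 days by the plaintiff's legal incapacity (July 3, 2011 to October 16, 2011), pushing the deadline to November 20, 2011.
The other events in the timeline have no effect on the limitation period under the stated rules.
Filing on October 23, 2011 beat the November 20, 2011 deadline — the action is timely.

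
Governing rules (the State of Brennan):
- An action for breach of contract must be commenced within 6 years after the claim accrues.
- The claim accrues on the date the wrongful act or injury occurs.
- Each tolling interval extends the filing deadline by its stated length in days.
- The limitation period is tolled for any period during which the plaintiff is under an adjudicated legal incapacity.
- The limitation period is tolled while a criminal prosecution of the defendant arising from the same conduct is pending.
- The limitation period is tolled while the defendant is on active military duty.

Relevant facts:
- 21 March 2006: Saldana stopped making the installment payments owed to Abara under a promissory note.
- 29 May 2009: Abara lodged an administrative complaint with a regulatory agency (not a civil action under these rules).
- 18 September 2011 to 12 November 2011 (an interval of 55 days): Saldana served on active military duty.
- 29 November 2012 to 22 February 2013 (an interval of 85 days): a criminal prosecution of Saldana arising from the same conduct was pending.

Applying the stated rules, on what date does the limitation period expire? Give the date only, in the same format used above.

The claim accrued on 21 March 2006, the date of the act.
6 years from 21 March 2006 is 21 March 2012.
The period was tolled for 55 days by the defendant's active military service (18 September 2011 to 12 November 2011), pushing the deadline to 15 May 2012.
By the time the pending criminal prosecution began on 29 November 2012, the limitation period had already expired on 15 May 2012; that interval cannot revive it.
The other events in the timeline have no effect on the limitation period under the stated rules.

15 May 2012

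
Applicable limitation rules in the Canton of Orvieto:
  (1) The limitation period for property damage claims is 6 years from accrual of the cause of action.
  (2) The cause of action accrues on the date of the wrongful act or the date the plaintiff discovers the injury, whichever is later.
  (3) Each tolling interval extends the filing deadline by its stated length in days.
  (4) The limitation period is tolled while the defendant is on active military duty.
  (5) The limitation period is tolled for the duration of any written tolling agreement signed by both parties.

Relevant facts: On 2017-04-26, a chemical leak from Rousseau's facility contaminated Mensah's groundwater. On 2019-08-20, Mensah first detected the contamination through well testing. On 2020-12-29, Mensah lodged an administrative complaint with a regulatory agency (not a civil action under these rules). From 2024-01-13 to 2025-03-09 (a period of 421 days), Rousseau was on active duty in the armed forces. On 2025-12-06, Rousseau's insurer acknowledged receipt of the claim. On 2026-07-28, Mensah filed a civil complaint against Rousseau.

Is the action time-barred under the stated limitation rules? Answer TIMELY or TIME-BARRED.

The claim accrued on 2019-08-20 — the later of the 2017-04-26 act and the 2019-08-20 discovery.
The untolled deadline — 6 years after 2019-08-20 — is 2025-08-20.
The period was tolled for 421 days by the defendant's active military service (2024-01-13 to 2025-03-09), pushing the deadline to 2026-10-15.
None of the other events listed affects the running of the period under the stated rules.
Filing on 2026-07-28 beat the 2026-10-15 deadline — the action is timely.

TIMELY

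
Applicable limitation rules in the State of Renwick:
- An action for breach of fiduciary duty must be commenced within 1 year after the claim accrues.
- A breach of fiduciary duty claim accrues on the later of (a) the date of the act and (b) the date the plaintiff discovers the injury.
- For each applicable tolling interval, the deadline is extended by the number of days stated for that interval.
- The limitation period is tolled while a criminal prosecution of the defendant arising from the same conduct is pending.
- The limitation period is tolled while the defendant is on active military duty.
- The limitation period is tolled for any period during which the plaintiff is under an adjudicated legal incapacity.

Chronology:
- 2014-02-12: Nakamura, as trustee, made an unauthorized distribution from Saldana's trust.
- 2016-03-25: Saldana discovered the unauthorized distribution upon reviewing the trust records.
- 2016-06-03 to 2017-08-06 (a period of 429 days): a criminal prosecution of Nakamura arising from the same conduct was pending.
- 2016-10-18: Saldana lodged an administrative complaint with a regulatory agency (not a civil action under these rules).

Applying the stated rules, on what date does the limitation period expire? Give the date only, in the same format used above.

Because discovery on 2016-03-25 post-dates the 2014-02-12 act, accrual under the later-of rule falls on 2016-03-25.
Adding the 1 year base period to 2016-03-25 gives a deadline of 2017-03-25, before any tolling.
The pending criminal prosecution from 2016-06-03 to 2017-08-06 tolled the period for 429 days, extending the deadline to 2018-05-28.
None of the other events listed affects the running of the period under the stated rules.

2018-05-28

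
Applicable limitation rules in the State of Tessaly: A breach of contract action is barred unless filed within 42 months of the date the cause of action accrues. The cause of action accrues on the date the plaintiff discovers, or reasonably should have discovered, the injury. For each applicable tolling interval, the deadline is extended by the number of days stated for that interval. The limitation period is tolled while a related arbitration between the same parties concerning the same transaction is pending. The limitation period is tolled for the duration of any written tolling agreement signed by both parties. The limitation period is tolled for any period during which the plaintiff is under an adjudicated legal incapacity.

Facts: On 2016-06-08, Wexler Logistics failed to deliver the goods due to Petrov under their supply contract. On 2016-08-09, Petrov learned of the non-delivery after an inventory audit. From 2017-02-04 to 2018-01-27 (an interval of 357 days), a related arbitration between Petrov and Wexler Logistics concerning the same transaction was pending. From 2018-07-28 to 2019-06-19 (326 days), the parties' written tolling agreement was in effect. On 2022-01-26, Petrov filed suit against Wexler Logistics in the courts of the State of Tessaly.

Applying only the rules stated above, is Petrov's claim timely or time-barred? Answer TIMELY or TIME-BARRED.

TIME-BARRED

The claim did not accrue until Petrov discovered the injury on 2016-08-09; the 2016-06-08 act date does not start the clock under the stated rule.
Adding the 42 months base period to 2016-08-09 gives a deadline of 2020-02-09, before any tolling.
The pending related arbitration from 2017-02-04 to 2018-01-27 tolled the period for 357 days, extending the deadline to 2021-01-31.
Because the written tolling agreement ran from 2018-07-28 to 2019-06-19, the deadline is extended by 326 days to 2021-12-23.
Petrov filed on 2022-01-26, after the 2021-12-23 deadline, so the action is time-barred.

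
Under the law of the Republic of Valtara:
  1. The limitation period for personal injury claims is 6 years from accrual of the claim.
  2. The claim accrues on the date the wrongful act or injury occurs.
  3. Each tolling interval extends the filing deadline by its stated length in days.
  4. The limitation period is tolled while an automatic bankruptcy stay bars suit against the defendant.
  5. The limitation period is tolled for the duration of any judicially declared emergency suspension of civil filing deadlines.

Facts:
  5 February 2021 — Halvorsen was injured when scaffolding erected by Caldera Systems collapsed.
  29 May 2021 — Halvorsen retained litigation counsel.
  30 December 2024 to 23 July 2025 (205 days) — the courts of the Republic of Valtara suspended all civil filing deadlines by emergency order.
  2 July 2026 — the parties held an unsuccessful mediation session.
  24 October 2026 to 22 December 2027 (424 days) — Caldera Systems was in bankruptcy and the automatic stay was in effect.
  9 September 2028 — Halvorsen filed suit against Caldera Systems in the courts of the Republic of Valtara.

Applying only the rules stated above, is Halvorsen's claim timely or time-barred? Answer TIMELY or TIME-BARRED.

TIMELY

The limitation period began to run on 5 February 2021.
The untolled deadline — 6 years after 5 February 2021 — is 5 February 2027.
The emergency suspension of filing deadlines from 30 December 2024 to 23 July 2025 tolled the period for 205 days, extending the deadline to 29 August 2027.
Because the automatic bankruptcy stay ran from 24 October 2026 to 22 December 2027, the deadline is extended by 424 days to 26 October 2028.
The other events in the timeline have no effect on the limitation period under the stated rules.
The 9 September 2028 filing precedes the 26 October 2028 deadline; the claim is timely.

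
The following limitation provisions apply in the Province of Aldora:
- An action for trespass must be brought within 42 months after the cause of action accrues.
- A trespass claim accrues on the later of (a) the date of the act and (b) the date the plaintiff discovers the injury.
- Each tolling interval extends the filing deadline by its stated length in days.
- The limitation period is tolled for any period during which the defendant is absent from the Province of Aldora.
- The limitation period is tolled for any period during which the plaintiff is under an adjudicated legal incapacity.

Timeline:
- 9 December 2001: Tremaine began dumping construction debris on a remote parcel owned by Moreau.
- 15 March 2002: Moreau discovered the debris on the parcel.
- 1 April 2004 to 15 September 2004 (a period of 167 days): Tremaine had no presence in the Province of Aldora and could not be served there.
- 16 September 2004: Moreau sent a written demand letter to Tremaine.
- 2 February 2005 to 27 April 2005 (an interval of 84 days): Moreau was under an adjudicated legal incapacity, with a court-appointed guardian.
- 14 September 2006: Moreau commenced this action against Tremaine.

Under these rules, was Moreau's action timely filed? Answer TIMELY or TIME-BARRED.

TIME-BARRED

Because discovery on 15 March 2002 post-dates the 9 December 2001 act, accrual under the later-of rule falls on 15 March 2002.
42 months from 15 March 2002 is 15 September 2005.
The period was tolled for 167 days by the defendant's absence from the jurisdiction (1 April 2004 to 15 September 2004), pushing the deadline to 1 March 2006.
The plaintiff's legal incapacity from 2 February 2005 to 27 April 2005 tolled the period for 84 days, extending the deadline to 24 May 2006.
None of the other events listed affects the running of the period under the stated rules.
Moreau filed on 14 September 2006, after the 24 May 2006 deadline, so the action is time-barred.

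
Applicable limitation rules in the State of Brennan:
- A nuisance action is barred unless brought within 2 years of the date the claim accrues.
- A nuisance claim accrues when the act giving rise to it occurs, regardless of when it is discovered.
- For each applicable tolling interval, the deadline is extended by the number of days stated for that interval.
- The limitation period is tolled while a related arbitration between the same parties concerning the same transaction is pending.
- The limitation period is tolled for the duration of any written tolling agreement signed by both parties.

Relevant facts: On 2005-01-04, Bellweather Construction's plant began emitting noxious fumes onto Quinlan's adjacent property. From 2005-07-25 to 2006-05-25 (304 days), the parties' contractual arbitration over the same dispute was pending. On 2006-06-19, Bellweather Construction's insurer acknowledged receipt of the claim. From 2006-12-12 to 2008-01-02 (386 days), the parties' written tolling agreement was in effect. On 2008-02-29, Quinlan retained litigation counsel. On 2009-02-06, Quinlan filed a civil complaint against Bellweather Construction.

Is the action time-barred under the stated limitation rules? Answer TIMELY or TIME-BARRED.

TIME-BARRED

The claim accrued on 2005-01-04, when the wrongful act occurred.
Adding the 2 years base period to 2005-01-04 gives a deadline of 2007-01-04, before any tolling.
Because the pending related arbitration ran from 2005-07-25 to 2006-05-25, the deadline is extended by 304 days to 2007-11-04.
The period was tolled for 386 days by the written tolling agreement (2006-12-12 to 2008-01-02), pushing the deadline to 2008-11-24.
Nothing else in the chronology tolls or restarts the period.
Filing on 2009-02-06 missed the 2008-11-24 deadline — the action is time-barred.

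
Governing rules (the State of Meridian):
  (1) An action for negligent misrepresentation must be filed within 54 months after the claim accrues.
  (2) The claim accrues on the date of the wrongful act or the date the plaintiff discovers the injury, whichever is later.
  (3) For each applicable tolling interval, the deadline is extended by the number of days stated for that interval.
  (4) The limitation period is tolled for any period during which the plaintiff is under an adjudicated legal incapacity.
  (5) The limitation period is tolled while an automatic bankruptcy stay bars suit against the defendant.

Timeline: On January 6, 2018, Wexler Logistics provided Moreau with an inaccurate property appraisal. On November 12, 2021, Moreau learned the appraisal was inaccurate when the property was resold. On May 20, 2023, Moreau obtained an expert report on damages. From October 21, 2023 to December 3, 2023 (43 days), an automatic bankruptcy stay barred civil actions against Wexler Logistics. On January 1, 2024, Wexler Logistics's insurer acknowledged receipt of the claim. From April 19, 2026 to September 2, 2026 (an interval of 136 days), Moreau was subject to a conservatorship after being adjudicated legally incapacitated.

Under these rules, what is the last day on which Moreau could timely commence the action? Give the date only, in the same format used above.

Taking the later of the act (January 6, 2018) and discovery (November 12, 2021), the claim accrued on November 12, 2021.
The untolled deadline — 54 months after November 12, 2021 — is May 12, 2026.
The automatic bankruptcy stay from October 21, 2023 to December 3, 2023 tolled the period for 43 days, extending the deadline to June 24, 2026.
Because the plaintiff's legal incapacity ran from April 19, 2026 to September 2, 2026, the deadline is extended by 136 days to November 7, 2026.
None of the other events listed affects the running of the period under the stated rules.

November 7, 2026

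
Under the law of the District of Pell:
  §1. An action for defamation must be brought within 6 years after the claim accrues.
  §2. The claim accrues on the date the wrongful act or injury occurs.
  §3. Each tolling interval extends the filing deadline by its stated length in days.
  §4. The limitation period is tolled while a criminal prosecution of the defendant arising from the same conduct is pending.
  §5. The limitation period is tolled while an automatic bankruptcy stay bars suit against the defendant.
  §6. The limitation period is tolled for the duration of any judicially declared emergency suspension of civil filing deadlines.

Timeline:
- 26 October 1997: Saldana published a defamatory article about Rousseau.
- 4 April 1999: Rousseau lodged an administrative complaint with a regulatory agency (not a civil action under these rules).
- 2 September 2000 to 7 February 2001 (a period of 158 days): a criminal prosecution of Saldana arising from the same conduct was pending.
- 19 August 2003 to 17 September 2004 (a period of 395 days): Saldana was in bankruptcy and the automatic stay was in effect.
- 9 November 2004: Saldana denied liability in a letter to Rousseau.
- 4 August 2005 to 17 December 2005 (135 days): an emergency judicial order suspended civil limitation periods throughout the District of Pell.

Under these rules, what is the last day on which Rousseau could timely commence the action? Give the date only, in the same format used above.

1 May 2005

The limitation period began to run on 26 October 1997.
The untolled deadline — 6 years after 26 October 1997 — is 26 October 2003.
The pending criminal prosecution from 2 September 2000 to 7 February 2001 tolled the period for 158 days, extending the deadline to 1 April 2004.
The automatic bankruptcy stay from 19 August 2003 to 17 September 2004 tolled the period for 395 days, extending the deadline to 1 May 2005.
The emergency suspension of filing deadlines starting 4 August 2005 came too late — the period had run on 1 May 2005 — and so does not extend the deadline.
Nothing else in the chronology tolls or restarts the period.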